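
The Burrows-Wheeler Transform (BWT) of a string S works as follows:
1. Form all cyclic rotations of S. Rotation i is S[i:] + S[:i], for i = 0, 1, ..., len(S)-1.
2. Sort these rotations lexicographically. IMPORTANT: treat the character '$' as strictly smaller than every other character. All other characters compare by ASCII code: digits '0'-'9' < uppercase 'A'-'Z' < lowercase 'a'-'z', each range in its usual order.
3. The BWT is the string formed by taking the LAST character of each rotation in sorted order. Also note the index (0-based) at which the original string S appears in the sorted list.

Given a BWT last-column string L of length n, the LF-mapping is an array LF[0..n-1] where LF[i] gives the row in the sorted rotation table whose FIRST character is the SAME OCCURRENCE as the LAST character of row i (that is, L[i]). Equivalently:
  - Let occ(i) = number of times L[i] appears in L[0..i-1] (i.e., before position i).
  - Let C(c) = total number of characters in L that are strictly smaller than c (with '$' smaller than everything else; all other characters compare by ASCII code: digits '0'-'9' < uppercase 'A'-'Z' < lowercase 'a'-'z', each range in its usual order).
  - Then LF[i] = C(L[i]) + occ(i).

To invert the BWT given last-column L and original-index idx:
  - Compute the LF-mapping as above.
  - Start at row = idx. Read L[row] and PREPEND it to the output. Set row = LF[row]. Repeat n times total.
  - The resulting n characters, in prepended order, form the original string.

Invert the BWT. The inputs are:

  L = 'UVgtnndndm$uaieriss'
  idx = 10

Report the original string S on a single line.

LF mapping: 1 2 7 17 11 12 4 13 5 10 0 18 3 8 6 14 9 15 16
Walk LF starting at row 10, prepending L[row]:
  step 1: row=10, L[10]='$', prepend. Next row=LF[10]=0
  step 2: row=0, L[0]='U', prepend. Next row=LF[0]=1
  step 3: row=1, L[1]='V', prepend. Next row=LF[1]=2
  step 4: row=2, L[2]='g', prepend. Next row=LF[2]=7
  step 5: row=7, L[7]='n', prepend. Next row=LF[7]=13
  step 6: row=13, L[13]='i', prepend. Next row=LF[13]=8
  step 7: row=8, L[8]='d', prepend. Next row=LF[8]=5
  step 8: row=5, L[5]='n', prepend. Next row=LF[5]=12
  step 9: row=12, L[12]='a', prepend. Next row=LF[12]=3
  step 10: row=3, L[3]='t', prepend. Next row=LF[3]=17
  step 11: row=17, L[17]='s', prepend. Next row=LF[17]=15
  step 12: row=15, L[15]='r', prepend. Next row=LF[15]=14
  step 13: row=14, L[14]='e', prepend. Next row=LF[14]=6
  step 14: row=6, L[6]='d', prepend. Next row=LF[6]=4
  step 15: row=4, L[4]='n', prepend. Next row=LF[4]=11
  step 16: row=11, L[11]='u', prepend. Next row=LF[11]=18
  step 17: row=18, L[18]='s', prepend. Next row=LF[18]=16
  step 18: row=16, L[16]='i', prepend. Next row=LF[16]=9
  step 19: row=9, L[9]='m', prepend. Next row=LF[9]=10
Reversed output: misunderstandingVU$

Answer: misunderstandingVU$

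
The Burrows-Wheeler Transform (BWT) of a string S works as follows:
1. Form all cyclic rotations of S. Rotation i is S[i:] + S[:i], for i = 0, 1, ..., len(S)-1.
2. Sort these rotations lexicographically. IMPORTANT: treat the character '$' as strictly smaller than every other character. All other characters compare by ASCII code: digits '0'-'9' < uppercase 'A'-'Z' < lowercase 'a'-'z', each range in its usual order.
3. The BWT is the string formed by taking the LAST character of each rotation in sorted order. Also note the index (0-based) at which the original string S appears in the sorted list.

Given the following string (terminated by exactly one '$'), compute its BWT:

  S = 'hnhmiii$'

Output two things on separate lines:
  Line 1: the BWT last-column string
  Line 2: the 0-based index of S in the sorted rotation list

Answer: in$iimhh
2

Derivation:
All 8 rotations (rotation i = S[i:]+S[:i]):
  rot[0] = hnhmiii$
  rot[1] = nhmiii$h
  rot[2] = hmiii$hn
  rot[3] = miii$hnh
  rot[4] = iii$hnhm
  rot[5] = ii$hnhmi
  rot[6] = i$hnhmii
  rot[7] = $hnhmiii
Sorted (with $ < everything):
  sorted[0] = $hnhmiii  (last char: 'i')
  sorted[1] = hmiii$hn  (last char: 'n')
  sorted[2] = hnhmiii$  (last char: '$')
  sorted[3] = i$hnhmii  (last char: 'i')
  sorted[4] = ii$hnhmi  (last char: 'i')
  sorted[5] = iii$hnhm  (last char: 'm')
  sorted[6] = miii$hnh  (last char: 'h')
  sorted[7] = nhmiii$h  (last char: 'h')
Last column: in$iimhh
Original string S is at sorted index 2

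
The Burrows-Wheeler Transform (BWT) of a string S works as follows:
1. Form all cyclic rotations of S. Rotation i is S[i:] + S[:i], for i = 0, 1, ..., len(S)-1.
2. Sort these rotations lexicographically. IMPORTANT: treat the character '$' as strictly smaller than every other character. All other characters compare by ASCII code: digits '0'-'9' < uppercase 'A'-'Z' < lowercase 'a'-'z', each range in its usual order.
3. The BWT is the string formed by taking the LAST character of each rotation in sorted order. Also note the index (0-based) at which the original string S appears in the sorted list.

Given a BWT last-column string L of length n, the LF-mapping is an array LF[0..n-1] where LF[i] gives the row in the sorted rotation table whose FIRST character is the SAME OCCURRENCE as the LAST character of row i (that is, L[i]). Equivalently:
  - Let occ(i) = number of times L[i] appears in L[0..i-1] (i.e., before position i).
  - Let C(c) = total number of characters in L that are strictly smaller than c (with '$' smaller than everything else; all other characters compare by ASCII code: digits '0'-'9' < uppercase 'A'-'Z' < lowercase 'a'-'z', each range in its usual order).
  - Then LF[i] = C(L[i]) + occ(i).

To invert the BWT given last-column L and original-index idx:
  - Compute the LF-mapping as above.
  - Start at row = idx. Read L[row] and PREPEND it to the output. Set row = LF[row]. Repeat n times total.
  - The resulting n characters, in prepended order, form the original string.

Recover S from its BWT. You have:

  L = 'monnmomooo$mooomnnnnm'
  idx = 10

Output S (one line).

Answer: nononmmoomonmmnonoom$

Derivation:
LF mapping: 1 13 7 8 2 14 3 15 16 17 0 4 18 19 20 5 9 10 11 12 6
Walk LF starting at row 10, prepending L[row]:
  step 1: row=10, L[10]='$', prepend. Next row=LF[10]=0
  step 2: row=0, L[0]='m', prepend. Next row=LF[0]=1
  step 3: row=1, L[1]='o', prepend. Next row=LF[1]=13
  step 4: row=13, L[13]='o', prepend. Next row=LF[13]=19
  step 5: row=19, L[19]='n', prepend. Next row=LF[19]=12
  step 6: row=12, L[12]='o', prepend. Next row=LF[12]=18
  step 7: row=18, L[18]='n', prepend. Next row=LF[18]=11
  step 8: row=11, L[11]='m', prepend. Next row=LF[11]=4
  step 9: row=4, L[4]='m', prepend. Next row=LF[4]=2
  step 10: row=2, L[2]='n', prepend. Next row=LF[2]=7
  step 11: row=7, L[7]='o', prepend. Next row=LF[7]=15
  step 12: row=15, L[15]='m', prepend. Next row=LF[15]=5
  step 13: row=5, L[5]='o', prepend. Next row=LF[5]=14
  step 14: row=14, L[14]='o', prepend. Next row=LF[14]=20
  step 15: row=20, L[20]='m', prepend. Next row=LF[20]=6
  step 16: row=6, L[6]='m', prepend. Next row=LF[6]=3
  step 17: row=3, L[3]='n', prepend. Next row=LF[3]=8
  step 18: row=8, L[8]='o', prepend. Next row=LF[8]=16
  step 19: row=16, L[16]='n', prepend. Next row=LF[16]=9
  step 20: row=9, L[9]='o', prepend. Next row=LF[9]=17
  step 21: row=17, L[17]='n', prepend. Next row=LF[17]=10
Reversed output: nononmmoomonmmnonoom$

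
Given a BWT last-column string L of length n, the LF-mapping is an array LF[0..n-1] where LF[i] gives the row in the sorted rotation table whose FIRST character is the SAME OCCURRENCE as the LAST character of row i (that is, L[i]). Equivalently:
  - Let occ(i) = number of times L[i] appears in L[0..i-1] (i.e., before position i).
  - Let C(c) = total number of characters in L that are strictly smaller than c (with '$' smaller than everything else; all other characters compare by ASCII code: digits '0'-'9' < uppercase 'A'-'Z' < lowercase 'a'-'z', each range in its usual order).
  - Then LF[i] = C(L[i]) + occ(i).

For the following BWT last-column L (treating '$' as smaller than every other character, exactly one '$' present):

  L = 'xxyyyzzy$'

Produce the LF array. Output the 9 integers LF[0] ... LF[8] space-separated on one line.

Answer: 1 2 3 4 5 7 8 6 0

Derivation:
Char counts: '$':1, 'x':2, 'y':4, 'z':2
C (first-col start): C('$')=0, C('x')=1, C('y')=3, C('z')=7
L[0]='x': occ=0, LF[0]=C('x')+0=1+0=1
L[1]='x': occ=1, LF[1]=C('x')+1=1+1=2
L[2]='y': occ=0, LF[2]=C('y')+0=3+0=3
L[3]='y': occ=1, LF[3]=C('y')+1=3+1=4
L[4]='y': occ=2, LF[4]=C('y')+2=3+2=5
L[5]='z': occ=0, LF[5]=C('z')+0=7+0=7
L[6]='z': occ=1, LF[6]=C('z')+1=7+1=8
L[7]='y': occ=3, LF[7]=C('y')+3=3+3=6
L[8]='$': occ=0, LF[8]=C('$')+0=0+0=0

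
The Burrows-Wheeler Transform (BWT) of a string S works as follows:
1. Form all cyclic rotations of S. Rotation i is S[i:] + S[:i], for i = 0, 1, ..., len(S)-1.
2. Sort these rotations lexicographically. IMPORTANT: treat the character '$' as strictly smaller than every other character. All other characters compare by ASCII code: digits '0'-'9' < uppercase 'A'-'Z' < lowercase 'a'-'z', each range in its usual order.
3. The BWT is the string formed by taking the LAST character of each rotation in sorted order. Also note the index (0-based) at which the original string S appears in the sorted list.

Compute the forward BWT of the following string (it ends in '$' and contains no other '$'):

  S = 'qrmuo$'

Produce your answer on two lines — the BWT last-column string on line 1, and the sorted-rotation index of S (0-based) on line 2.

All 6 rotations (rotation i = S[i:]+S[:i]):
  rot[0] = qrmuo$
  rot[1] = rmuo$q
  rot[2] = muo$qr
  rot[3] = uo$qrm
  rot[4] = o$qrmu
  rot[5] = $qrmuo
Sorted (with $ < everything):
  sorted[0] = $qrmuo  (last char: 'o')
  sorted[1] = muo$qr  (last char: 'r')
  sorted[2] = o$qrmu  (last char: 'u')
  sorted[3] = qrmuo$  (last char: '$')
  sorted[4] = rmuo$q  (last char: 'q')
  sorted[5] = uo$qrm  (last char: 'm')
Last column: oru$qm
Original string S is at sorted index 3

Answer: oru$qm
3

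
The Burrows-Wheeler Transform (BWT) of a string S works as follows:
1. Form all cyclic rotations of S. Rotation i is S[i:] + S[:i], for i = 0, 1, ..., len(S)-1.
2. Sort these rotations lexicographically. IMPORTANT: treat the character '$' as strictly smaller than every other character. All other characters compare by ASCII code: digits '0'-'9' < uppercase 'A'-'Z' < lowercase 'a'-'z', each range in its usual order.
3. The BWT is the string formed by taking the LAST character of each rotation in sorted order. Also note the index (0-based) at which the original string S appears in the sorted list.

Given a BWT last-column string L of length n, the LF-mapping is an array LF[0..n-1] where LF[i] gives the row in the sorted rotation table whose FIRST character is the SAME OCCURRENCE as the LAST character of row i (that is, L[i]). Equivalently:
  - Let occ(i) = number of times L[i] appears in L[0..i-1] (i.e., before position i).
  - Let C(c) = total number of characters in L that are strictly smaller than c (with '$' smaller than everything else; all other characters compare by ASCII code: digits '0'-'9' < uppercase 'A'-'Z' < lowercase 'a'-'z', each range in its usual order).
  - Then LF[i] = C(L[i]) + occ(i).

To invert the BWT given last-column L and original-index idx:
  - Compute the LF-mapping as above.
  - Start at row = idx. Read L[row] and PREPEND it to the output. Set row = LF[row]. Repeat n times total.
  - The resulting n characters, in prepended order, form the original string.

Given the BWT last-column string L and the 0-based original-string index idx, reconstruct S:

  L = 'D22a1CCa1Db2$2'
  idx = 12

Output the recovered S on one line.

LF mapping: 9 3 4 11 1 7 8 12 2 10 13 5 0 6
Walk LF starting at row 12, prepending L[row]:
  step 1: row=12, L[12]='$', prepend. Next row=LF[12]=0
  step 2: row=0, L[0]='D', prepend. Next row=LF[0]=9
  step 3: row=9, L[9]='D', prepend. Next row=LF[9]=10
  step 4: row=10, L[10]='b', prepend. Next row=LF[10]=13
  step 5: row=13, L[13]='2', prepend. Next row=LF[13]=6
  step 6: row=6, L[6]='C', prepend. Next row=LF[6]=8
  step 7: row=8, L[8]='1', prepend. Next row=LF[8]=2
  step 8: row=2, L[2]='2', prepend. Next row=LF[2]=4
  step 9: row=4, L[4]='1', prepend. Next row=LF[4]=1
  step 10: row=1, L[1]='2', prepend. Next row=LF[1]=3
  step 11: row=3, L[3]='a', prepend. Next row=LF[3]=11
  step 12: row=11, L[11]='2', prepend. Next row=LF[11]=5
  step 13: row=5, L[5]='C', prepend. Next row=LF[5]=7
  step 14: row=7, L[7]='a', prepend. Next row=LF[7]=12
Reversed output: aC2a2121C2bDD$

Answer: aC2a2121C2bDD$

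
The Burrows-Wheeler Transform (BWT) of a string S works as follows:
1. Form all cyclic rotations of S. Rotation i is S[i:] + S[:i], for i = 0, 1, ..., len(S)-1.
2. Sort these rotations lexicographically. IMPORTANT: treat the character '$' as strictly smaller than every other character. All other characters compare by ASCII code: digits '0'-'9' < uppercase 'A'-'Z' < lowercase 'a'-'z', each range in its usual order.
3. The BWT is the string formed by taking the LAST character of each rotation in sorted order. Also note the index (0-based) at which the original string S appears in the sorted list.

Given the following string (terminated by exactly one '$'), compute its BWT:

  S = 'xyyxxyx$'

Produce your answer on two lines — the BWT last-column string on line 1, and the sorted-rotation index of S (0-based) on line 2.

All 8 rotations (rotation i = S[i:]+S[:i]):
  rot[0] = xyyxxyx$
  rot[1] = yyxxyx$x
  rot[2] = yxxyx$xy
  rot[3] = xxyx$xyy
  rot[4] = xyx$xyyx
  rot[5] = yx$xyyxx
  rot[6] = x$xyyxxy
  rot[7] = $xyyxxyx
Sorted (with $ < everything):
  sorted[0] = $xyyxxyx  (last char: 'x')
  sorted[1] = x$xyyxxy  (last char: 'y')
  sorted[2] = xxyx$xyy  (last char: 'y')
  sorted[3] = xyx$xyyx  (last char: 'x')
  sorted[4] = xyyxxyx$  (last char: '$')
  sorted[5] = yx$xyyxx  (last char: 'x')
  sorted[6] = yxxyx$xy  (last char: 'y')
  sorted[7] = yyxxyx$x  (last char: 'x')
Last column: xyyx$xyx
Original string S is at sorted index 4

Answer: xyyx$xyx
4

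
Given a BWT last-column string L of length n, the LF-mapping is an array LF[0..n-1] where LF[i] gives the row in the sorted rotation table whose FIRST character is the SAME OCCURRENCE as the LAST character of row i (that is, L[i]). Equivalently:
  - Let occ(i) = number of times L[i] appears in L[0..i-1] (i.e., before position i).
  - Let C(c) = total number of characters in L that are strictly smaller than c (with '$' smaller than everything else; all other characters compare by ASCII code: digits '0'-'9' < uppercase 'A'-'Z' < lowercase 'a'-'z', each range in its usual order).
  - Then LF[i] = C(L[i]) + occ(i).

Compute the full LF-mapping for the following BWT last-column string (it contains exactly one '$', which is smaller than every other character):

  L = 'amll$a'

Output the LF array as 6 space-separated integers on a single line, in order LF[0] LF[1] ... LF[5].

Char counts: '$':1, 'a':2, 'l':2, 'm':1
C (first-col start): C('$')=0, C('a')=1, C('l')=3, C('m')=5
L[0]='a': occ=0, LF[0]=C('a')+0=1+0=1
L[1]='m': occ=0, LF[1]=C('m')+0=5+0=5
L[2]='l': occ=0, LF[2]=C('l')+0=3+0=3
L[3]='l': occ=1, LF[3]=C('l')+1=3+1=4
L[4]='$': occ=0, LF[4]=C('$')+0=0+0=0
L[5]='a': occ=1, LF[5]=C('a')+1=1+1=2

Answer: 1 5 3 4 0 2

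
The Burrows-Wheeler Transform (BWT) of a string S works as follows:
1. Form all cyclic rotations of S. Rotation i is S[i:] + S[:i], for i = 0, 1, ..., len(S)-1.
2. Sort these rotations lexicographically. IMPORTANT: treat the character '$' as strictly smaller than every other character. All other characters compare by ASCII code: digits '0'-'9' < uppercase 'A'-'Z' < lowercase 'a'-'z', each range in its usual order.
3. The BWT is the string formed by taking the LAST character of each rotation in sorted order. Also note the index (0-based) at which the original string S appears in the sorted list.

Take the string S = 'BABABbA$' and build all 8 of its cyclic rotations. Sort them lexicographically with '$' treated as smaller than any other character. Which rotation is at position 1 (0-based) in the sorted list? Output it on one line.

Answer: A$BABABb

Derivation:
All 8 rotations (rotation i = S[i:]+S[:i]):
  rot[0] = BABABbA$
  rot[1] = ABABbA$B
  rot[2] = BABbA$BA
  rot[3] = ABbA$BAB
  rot[4] = BbA$BABA
  rot[5] = bA$BABAB
  rot[6] = A$BABABb
  rot[7] = $BABABbA
Sorted (with $ < everything):
  sorted[0] = $BABABbA
  sorted[1] = A$BABABb
  sorted[2] = ABABbA$B
  sorted[3] = ABbA$BAB
  sorted[4] = BABABbA$
  sorted[5] = BABbA$BA
  sorted[6] = BbA$BABA
  sorted[7] = bA$BABAB
sorted[1] = A$BABABb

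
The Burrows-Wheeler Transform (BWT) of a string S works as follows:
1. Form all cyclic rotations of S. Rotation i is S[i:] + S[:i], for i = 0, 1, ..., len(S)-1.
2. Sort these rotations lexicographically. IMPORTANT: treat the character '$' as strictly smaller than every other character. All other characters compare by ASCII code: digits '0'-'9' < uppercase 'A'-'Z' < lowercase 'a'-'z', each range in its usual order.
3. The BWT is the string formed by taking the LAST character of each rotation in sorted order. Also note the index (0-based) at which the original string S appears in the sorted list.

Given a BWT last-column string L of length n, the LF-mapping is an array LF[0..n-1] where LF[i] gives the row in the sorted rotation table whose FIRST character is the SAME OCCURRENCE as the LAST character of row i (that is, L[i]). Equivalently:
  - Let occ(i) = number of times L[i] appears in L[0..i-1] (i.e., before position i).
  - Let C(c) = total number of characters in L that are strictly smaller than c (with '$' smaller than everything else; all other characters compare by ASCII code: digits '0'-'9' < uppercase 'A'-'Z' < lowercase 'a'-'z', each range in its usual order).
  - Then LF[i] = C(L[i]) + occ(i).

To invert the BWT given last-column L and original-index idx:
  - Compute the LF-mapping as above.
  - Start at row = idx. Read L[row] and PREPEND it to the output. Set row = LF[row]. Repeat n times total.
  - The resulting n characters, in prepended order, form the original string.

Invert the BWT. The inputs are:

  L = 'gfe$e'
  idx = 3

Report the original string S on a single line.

LF mapping: 4 3 1 0 2
Walk LF starting at row 3, prepending L[row]:
  step 1: row=3, L[3]='$', prepend. Next row=LF[3]=0
  step 2: row=0, L[0]='g', prepend. Next row=LF[0]=4
  step 3: row=4, L[4]='e', prepend. Next row=LF[4]=2
  step 4: row=2, L[2]='e', prepend. Next row=LF[2]=1
  step 5: row=1, L[1]='f', prepend. Next row=LF[1]=3
Reversed output: feeg$

Answer: feeg$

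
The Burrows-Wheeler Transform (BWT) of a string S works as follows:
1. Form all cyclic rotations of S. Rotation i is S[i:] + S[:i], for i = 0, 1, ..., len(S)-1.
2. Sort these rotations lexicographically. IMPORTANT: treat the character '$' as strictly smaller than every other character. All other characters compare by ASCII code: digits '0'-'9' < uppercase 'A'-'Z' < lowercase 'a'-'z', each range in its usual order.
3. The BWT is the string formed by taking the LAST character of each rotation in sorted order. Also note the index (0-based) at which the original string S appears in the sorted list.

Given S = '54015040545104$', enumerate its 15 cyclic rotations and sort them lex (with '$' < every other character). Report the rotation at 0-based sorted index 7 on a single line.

Answer: 4$5401504054510

Derivation:
All 15 rotations (rotation i = S[i:]+S[:i]):
  rot[0] = 54015040545104$
  rot[1] = 4015040545104$5
  rot[2] = 015040545104$54
  rot[3] = 15040545104$540
  rot[4] = 5040545104$5401
  rot[5] = 040545104$54015
  rot[6] = 40545104$540150
  rot[7] = 0545104$5401504
  rot[8] = 545104$54015040
  rot[9] = 45104$540150405
  rot[10] = 5104$5401504054
  rot[11] = 104$54015040545
  rot[12] = 04$540150405451
  rot[13] = 4$5401504054510
  rot[14] = $54015040545104
Sorted (with $ < everything):
  sorted[0] = $54015040545104
  sorted[1] = 015040545104$54
  sorted[2] = 04$540150405451
  sorted[3] = 040545104$54015
  sorted[4] = 0545104$5401504
  sorted[5] = 104$54015040545
  sorted[6] = 15040545104$540
  sorted[7] = 4$5401504054510
  sorted[8] = 4015040545104$5
  sorted[9] = 40545104$540150
  sorted[10] = 45104$540150405
  sorted[11] = 5040545104$5401
  sorted[12] = 5104$5401504054
  sorted[13] = 54015040545104$
  sorted[14] = 545104$54015040
sorted[7] = 4$5401504054510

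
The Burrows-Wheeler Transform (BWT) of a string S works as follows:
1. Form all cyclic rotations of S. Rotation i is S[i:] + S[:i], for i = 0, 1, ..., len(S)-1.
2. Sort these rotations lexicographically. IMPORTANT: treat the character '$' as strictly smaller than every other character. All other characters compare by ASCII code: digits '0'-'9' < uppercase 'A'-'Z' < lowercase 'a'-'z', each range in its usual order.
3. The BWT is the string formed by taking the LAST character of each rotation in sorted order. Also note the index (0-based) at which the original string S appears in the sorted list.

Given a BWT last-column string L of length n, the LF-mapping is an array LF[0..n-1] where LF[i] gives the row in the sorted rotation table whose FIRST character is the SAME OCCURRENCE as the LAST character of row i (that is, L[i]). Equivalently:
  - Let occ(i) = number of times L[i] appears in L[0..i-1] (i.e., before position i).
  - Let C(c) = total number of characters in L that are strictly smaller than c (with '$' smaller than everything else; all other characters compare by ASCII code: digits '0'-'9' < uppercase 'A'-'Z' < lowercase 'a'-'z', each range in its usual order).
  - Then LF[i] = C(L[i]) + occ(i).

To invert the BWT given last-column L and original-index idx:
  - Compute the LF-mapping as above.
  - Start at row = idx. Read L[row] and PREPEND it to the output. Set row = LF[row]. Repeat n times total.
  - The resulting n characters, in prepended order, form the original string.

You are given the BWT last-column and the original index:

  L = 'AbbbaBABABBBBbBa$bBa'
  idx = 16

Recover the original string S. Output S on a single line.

Answer: bABBaBBBBabbABBbabA$

Derivation:
LF mapping: 1 15 16 17 12 4 2 5 3 6 7 8 9 18 10 13 0 19 11 14
Walk LF starting at row 16, prepending L[row]:
  step 1: row=16, L[16]='$', prepend. Next row=LF[16]=0
  step 2: row=0, L[0]='A', prepend. Next row=LF[0]=1
  step 3: row=1, L[1]='b', prepend. Next row=LF[1]=15
  step 4: row=15, L[15]='a', prepend. Next row=LF[15]=13
  step 5: row=13, L[13]='b', prepend. Next row=LF[13]=18
  step 6: row=18, L[18]='B', prepend. Next row=LF[18]=11
  step 7: row=11, L[11]='B', prepend. Next row=LF[11]=8
  step 8: row=8, L[8]='A', prepend. Next row=LF[8]=3
  step 9: row=3, L[3]='b', prepend. Next row=LF[3]=17
  step 10: row=17, L[17]='b', prepend. Next row=LF[17]=19
  step 11: row=19, L[19]='a', prepend. Next row=LF[19]=14
  step 12: row=14, L[14]='B', prepend. Next row=LF[14]=10
  step 13: row=10, L[10]='B', prepend. Next row=LF[10]=7
  step 14: row=7, L[7]='B', prepend. Next row=LF[7]=5
  step 15: row=5, L[5]='B', prepend. Next row=LF[5]=4
  step 16: row=4, L[4]='a', prepend. Next row=LF[4]=12
  step 17: row=12, L[12]='B', prepend. Next row=LF[12]=9
  step 18: row=9, L[9]='B', prepend. Next row=LF[9]=6
  step 19: row=6, L[6]='A', prepend. Next row=LF[6]=2
  step 20: row=2, L[2]='b', prepend. Next row=LF[2]=16
Reversed output: bABBaBBBBabbABBbabA$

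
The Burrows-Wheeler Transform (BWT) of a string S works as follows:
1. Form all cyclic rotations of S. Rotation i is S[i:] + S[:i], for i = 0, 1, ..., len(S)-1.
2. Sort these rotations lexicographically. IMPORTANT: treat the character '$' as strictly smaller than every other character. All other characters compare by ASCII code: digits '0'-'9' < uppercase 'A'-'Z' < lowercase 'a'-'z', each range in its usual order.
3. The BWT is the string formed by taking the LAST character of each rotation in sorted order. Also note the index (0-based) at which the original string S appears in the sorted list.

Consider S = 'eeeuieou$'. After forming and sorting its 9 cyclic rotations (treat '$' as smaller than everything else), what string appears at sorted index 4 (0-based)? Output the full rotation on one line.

All 9 rotations (rotation i = S[i:]+S[:i]):
  rot[0] = eeeuieou$
  rot[1] = eeuieou$e
  rot[2] = euieou$ee
  rot[3] = uieou$eee
  rot[4] = ieou$eeeu
  rot[5] = eou$eeeui
  rot[6] = ou$eeeuie
  rot[7] = u$eeeuieo
  rot[8] = $eeeuieou
Sorted (with $ < everything):
  sorted[0] = $eeeuieou
  sorted[1] = eeeuieou$
  sorted[2] = eeuieou$e
  sorted[3] = eou$eeeui
  sorted[4] = euieou$ee
  sorted[5] = ieou$eeeu
  sorted[6] = ou$eeeuie
  sorted[7] = u$eeeuieo
  sorted[8] = uieou$eee
sorted[4] = euieou$ee

Answer: euieou$ee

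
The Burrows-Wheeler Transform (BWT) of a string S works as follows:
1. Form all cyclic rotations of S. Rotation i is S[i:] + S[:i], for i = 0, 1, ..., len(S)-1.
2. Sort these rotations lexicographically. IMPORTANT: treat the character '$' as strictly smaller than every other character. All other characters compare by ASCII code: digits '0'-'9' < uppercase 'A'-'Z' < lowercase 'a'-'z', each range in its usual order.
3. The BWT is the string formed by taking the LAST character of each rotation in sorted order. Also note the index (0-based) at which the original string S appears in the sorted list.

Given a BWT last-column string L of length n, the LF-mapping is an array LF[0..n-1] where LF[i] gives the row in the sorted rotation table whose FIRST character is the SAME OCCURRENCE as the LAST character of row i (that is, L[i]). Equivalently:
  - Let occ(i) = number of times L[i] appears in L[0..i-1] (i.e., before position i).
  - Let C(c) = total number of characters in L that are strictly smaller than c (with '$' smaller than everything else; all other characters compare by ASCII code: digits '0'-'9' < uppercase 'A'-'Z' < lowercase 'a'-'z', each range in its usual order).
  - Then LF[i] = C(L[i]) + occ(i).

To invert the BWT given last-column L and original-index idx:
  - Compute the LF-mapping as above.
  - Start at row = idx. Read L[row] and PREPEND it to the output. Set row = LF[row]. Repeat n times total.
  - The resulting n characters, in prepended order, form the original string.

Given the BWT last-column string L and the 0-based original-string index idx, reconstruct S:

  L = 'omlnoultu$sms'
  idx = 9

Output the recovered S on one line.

Answer: sustomunmllo$

Derivation:
LF mapping: 6 3 1 5 7 11 2 10 12 0 8 4 9
Walk LF starting at row 9, prepending L[row]:
  step 1: row=9, L[9]='$', prepend. Next row=LF[9]=0
  step 2: row=0, L[0]='o', prepend. Next row=LF[0]=6
  step 3: row=6, L[6]='l', prepend. Next row=LF[6]=2
  step 4: row=2, L[2]='l', prepend. Next row=LF[2]=1
  step 5: row=1, L[1]='m', prepend. Next row=LF[1]=3
  step 6: row=3, L[3]='n', prepend. Next row=LF[3]=5
  step 7: row=5, L[5]='u', prepend. Next row=LF[5]=11
  step 8: row=11, L[11]='m', prepend. Next row=LF[11]=4
  step 9: row=4, L[4]='o', prepend. Next row=LF[4]=7
  step 10: row=7, L[7]='t', prepend. Next row=LF[7]=10
  step 11: row=10, L[10]='s', prepend. Next row=LF[10]=8
  step 12: row=8, L[8]='u', prepend. Next row=LF[8]=12
  step 13: row=12, L[12]='s', prepend. Next row=LF[12]=9
Reversed output: sustomunmllo$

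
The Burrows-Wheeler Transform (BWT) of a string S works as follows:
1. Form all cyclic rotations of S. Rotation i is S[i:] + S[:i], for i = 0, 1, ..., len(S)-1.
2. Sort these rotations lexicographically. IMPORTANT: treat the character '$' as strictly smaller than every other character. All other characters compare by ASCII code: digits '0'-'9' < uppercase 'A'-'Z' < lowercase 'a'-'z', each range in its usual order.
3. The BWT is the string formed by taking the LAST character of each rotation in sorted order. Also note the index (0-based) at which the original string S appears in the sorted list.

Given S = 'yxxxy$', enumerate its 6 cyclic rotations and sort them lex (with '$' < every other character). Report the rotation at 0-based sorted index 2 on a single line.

All 6 rotations (rotation i = S[i:]+S[:i]):
  rot[0] = yxxxy$
  rot[1] = xxxy$y
  rot[2] = xxy$yx
  rot[3] = xy$yxx
  rot[4] = y$yxxx
  rot[5] = $yxxxy
Sorted (with $ < everything):
  sorted[0] = $yxxxy
  sorted[1] = xxxy$y
  sorted[2] = xxy$yx
  sorted[3] = xy$yxx
  sorted[4] = y$yxxx
  sorted[5] = yxxxy$
sorted[2] = xxy$yx

Answer: xxy$yx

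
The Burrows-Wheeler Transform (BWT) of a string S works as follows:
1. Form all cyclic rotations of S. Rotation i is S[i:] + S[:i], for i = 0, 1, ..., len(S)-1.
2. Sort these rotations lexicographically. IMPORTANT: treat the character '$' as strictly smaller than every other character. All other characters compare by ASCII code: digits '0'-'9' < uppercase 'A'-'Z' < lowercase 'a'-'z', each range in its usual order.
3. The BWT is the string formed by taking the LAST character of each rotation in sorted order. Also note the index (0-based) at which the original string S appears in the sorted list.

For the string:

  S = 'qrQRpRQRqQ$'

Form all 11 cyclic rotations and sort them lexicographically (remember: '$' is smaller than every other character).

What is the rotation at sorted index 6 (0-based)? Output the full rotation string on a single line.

Answer: RqQ$qrQRpRQ

Derivation:
All 11 rotations (rotation i = S[i:]+S[:i]):
  rot[0] = qrQRpRQRqQ$
  rot[1] = rQRpRQRqQ$q
  rot[2] = QRpRQRqQ$qr
  rot[3] = RpRQRqQ$qrQ
  rot[4] = pRQRqQ$qrQR
  rot[5] = RQRqQ$qrQRp
  rot[6] = QRqQ$qrQRpR
  rot[7] = RqQ$qrQRpRQ
  rot[8] = qQ$qrQRpRQR
  rot[9] = Q$qrQRpRQRq
  rot[10] = $qrQRpRQRqQ
Sorted (with $ < everything):
  sorted[0] = $qrQRpRQRqQ
  sorted[1] = Q$qrQRpRQRq
  sorted[2] = QRpRQRqQ$qr
  sorted[3] = QRqQ$qrQRpR
  sorted[4] = RQRqQ$qrQRp
  sorted[5] = RpRQRqQ$qrQ
  sorted[6] = RqQ$qrQRpRQ
  sorted[7] = pRQRqQ$qrQR
  sorted[8] = qQ$qrQRpRQR
  sorted[9] = qrQRpRQRqQ$
  sorted[10] = rQRpRQRqQ$q
sorted[6] = RqQ$qrQRpRQ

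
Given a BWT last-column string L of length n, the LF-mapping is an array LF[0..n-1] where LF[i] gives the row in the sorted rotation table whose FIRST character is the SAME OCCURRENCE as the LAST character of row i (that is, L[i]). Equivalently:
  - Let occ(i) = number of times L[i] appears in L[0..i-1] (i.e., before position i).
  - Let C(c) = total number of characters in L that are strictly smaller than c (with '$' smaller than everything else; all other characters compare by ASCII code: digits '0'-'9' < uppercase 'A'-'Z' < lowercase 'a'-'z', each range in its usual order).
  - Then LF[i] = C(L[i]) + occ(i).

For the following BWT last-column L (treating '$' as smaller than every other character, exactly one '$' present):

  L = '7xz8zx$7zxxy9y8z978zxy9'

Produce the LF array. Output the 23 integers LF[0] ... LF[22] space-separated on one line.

Char counts: '$':1, '7':3, '8':3, '9':3, 'x':5, 'y':3, 'z':5
C (first-col start): C('$')=0, C('7')=1, C('8')=4, C('9')=7, C('x')=10, C('y')=15, C('z')=18
L[0]='7': occ=0, LF[0]=C('7')+0=1+0=1
L[1]='x': occ=0, LF[1]=C('x')+0=10+0=10
L[2]='z': occ=0, LF[2]=C('z')+0=18+0=18
L[3]='8': occ=0, LF[3]=C('8')+0=4+0=4
L[4]='z': occ=1, LF[4]=C('z')+1=18+1=19
L[5]='x': occ=1, LF[5]=C('x')+1=10+1=11
L[6]='$': occ=0, LF[6]=C('$')+0=0+0=0
L[7]='7': occ=1, LF[7]=C('7')+1=1+1=2
L[8]='z': occ=2, LF[8]=C('z')+2=18+2=20
L[9]='x': occ=2, LF[9]=C('x')+2=10+2=12
L[10]='x': occ=3, LF[10]=C('x')+3=10+3=13
L[11]='y': occ=0, LF[11]=C('y')+0=15+0=15
L[12]='9': occ=0, LF[12]=C('9')+0=7+0=7
L[13]='y': occ=1, LF[13]=C('y')+1=15+1=16
L[14]='8': occ=1, LF[14]=C('8')+1=4+1=5
L[15]='z': occ=3, LF[15]=C('z')+3=18+3=21
L[16]='9': occ=1, LF[16]=C('9')+1=7+1=8
L[17]='7': occ=2, LF[17]=C('7')+2=1+2=3
L[18]='8': occ=2, LF[18]=C('8')+2=4+2=6
L[19]='z': occ=4, LF[19]=C('z')+4=18+4=22
L[20]='x': occ=4, LF[20]=C('x')+4=10+4=14
L[21]='y': occ=2, LF[21]=C('y')+2=15+2=17
L[22]='9': occ=2, LF[22]=C('9')+2=7+2=9

Answer: 1 10 18 4 19 11 0 2 20 12 13 15 7 16 5 21 8 3 6 22 14 17 9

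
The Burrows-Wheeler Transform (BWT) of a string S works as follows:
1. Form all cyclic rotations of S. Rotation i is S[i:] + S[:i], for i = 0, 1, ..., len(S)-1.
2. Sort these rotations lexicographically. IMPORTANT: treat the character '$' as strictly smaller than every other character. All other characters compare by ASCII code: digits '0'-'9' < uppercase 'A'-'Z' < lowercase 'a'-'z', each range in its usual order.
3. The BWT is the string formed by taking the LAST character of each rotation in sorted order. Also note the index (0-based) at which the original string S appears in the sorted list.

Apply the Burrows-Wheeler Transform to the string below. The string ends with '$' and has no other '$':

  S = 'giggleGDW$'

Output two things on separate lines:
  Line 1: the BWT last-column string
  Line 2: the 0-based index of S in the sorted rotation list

Answer: WGeDli$ggg
6

Derivation:
All 10 rotations (rotation i = S[i:]+S[:i]):
  rot[0] = giggleGDW$
  rot[1] = iggleGDW$g
  rot[2] = ggleGDW$gi
  rot[3] = gleGDW$gig
  rot[4] = leGDW$gigg
  rot[5] = eGDW$giggl
  rot[6] = GDW$giggle
  rot[7] = DW$giggleG
  rot[8] = W$giggleGD
  rot[9] = $giggleGDW
Sorted (with $ < everything):
  sorted[0] = $giggleGDW  (last char: 'W')
  sorted[1] = DW$giggleG  (last char: 'G')
  sorted[2] = GDW$giggle  (last char: 'e')
  sorted[3] = W$giggleGD  (last char: 'D')
  sorted[4] = eGDW$giggl  (last char: 'l')
  sorted[5] = ggleGDW$gi  (last char: 'i')
  sorted[6] = giggleGDW$  (last char: '$')
  sorted[7] = gleGDW$gig  (last char: 'g')
  sorted[8] = iggleGDW$g  (last char: 'g')
  sorted[9] = leGDW$gigg  (last char: 'g')
Last column: WGeDli$ggg
Original string S is at sorted index 6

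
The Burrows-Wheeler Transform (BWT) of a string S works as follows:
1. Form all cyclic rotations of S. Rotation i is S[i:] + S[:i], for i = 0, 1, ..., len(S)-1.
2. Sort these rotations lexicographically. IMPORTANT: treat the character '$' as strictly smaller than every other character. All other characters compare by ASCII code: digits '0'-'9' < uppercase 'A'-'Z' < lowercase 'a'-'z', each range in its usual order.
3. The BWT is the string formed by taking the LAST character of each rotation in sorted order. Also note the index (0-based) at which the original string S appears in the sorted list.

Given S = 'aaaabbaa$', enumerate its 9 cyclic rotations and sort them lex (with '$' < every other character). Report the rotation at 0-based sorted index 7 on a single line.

All 9 rotations (rotation i = S[i:]+S[:i]):
  rot[0] = aaaabbaa$
  rot[1] = aaabbaa$a
  rot[2] = aabbaa$aa
  rot[3] = abbaa$aaa
  rot[4] = bbaa$aaaa
  rot[5] = baa$aaaab
  rot[6] = aa$aaaabb
  rot[7] = a$aaaabba
  rot[8] = $aaaabbaa
Sorted (with $ < everything):
  sorted[0] = $aaaabbaa
  sorted[1] = a$aaaabba
  sorted[2] = aa$aaaabb
  sorted[3] = aaaabbaa$
  sorted[4] = aaabbaa$a
  sorted[5] = aabbaa$aa
  sorted[6] = abbaa$aaa
  sorted[7] = baa$aaaab
  sorted[8] = bbaa$aaaa
sorted[7] = baa$aaaab

Answer: baa$aaaab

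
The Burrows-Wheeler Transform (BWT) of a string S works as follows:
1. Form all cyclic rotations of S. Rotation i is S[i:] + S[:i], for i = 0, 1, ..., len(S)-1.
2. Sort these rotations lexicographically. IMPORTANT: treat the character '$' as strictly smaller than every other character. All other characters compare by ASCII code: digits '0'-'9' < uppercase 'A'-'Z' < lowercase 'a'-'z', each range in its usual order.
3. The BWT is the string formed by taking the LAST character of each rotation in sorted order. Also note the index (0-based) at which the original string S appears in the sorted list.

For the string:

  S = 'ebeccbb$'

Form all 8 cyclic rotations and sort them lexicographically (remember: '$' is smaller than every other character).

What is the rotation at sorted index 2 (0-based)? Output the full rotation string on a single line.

Answer: bb$ebecc

Derivation:
All 8 rotations (rotation i = S[i:]+S[:i]):
  rot[0] = ebeccbb$
  rot[1] = beccbb$e
  rot[2] = eccbb$eb
  rot[3] = ccbb$ebe
  rot[4] = cbb$ebec
  rot[5] = bb$ebecc
  rot[6] = b$ebeccb
  rot[7] = $ebeccbb
Sorted (with $ < everything):
  sorted[0] = $ebeccbb
  sorted[1] = b$ebeccb
  sorted[2] = bb$ebecc
  sorted[3] = beccbb$e
  sorted[4] = cbb$ebec
  sorted[5] = ccbb$ebe
  sorted[6] = ebeccbb$
  sorted[7] = eccbb$eb
sorted[2] = bb$ebecc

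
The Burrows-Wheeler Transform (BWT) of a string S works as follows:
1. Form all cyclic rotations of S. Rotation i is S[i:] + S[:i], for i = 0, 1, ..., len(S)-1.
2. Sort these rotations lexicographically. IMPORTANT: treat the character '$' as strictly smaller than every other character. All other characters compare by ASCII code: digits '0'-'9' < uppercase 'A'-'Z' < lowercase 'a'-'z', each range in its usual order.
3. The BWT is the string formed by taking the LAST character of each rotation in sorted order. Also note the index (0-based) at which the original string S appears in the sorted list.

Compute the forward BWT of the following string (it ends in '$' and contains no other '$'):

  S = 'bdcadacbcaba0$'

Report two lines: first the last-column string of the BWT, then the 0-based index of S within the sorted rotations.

Answer: 0abcdcac$bdaab
8

Derivation:
All 14 rotations (rotation i = S[i:]+S[:i]):
  rot[0] = bdcadacbcaba0$
  rot[1] = dcadacbcaba0$b
  rot[2] = cadacbcaba0$bd
  rot[3] = adacbcaba0$bdc
  rot[4] = dacbcaba0$bdca
  rot[5] = acbcaba0$bdcad
  rot[6] = cbcaba0$bdcada
  rot[7] = bcaba0$bdcadac
  rot[8] = caba0$bdcadacb
  rot[9] = aba0$bdcadacbc
  rot[10] = ba0$bdcadacbca
  rot[11] = a0$bdcadacbcab
  rot[12] = 0$bdcadacbcaba
  rot[13] = $bdcadacbcaba0
Sorted (with $ < everything):
  sorted[0] = $bdcadacbcaba0  (last char: '0')
  sorted[1] = 0$bdcadacbcaba  (last char: 'a')
  sorted[2] = a0$bdcadacbcab  (last char: 'b')
  sorted[3] = aba0$bdcadacbc  (last char: 'c')
  sorted[4] = acbcaba0$bdcad  (last char: 'd')
  sorted[5] = adacbcaba0$bdc  (last char: 'c')
  sorted[6] = ba0$bdcadacbca  (last char: 'a')
  sorted[7] = bcaba0$bdcadac  (last char: 'c')
  sorted[8] = bdcadacbcaba0$  (last char: '$')
  sorted[9] = caba0$bdcadacb  (last char: 'b')
  sorted[10] = cadacbcaba0$bd  (last char: 'd')
  sorted[11] = cbcaba0$bdcada  (last char: 'a')
  sorted[12] = dacbcaba0$bdca  (last char: 'a')
  sorted[13] = dcadacbcaba0$b  (last char: 'b')
Last column: 0abcdcac$bdaab
Original string S is at sorted index 8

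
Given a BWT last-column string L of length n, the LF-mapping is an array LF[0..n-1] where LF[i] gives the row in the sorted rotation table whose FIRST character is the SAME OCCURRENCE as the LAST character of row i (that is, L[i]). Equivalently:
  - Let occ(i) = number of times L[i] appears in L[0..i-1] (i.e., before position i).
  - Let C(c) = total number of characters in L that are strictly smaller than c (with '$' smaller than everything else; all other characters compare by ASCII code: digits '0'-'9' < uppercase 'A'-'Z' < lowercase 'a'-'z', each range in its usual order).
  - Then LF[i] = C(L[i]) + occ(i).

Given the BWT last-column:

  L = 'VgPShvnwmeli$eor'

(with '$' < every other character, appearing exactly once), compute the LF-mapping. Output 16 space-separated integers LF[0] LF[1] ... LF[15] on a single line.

Answer: 3 6 1 2 7 14 11 15 10 4 9 8 0 5 12 13

Derivation:
Char counts: '$':1, 'P':1, 'S':1, 'V':1, 'e':2, 'g':1, 'h':1, 'i':1, 'l':1, 'm':1, 'n':1, 'o':1, 'r':1, 'v':1, 'w':1
C (first-col start): C('$')=0, C('P')=1, C('S')=2, C('V')=3, C('e')=4, C('g')=6, C('h')=7, C('i')=8, C('l')=9, C('m')=10, C('n')=11, C('o')=12, C('r')=13, C('v')=14, C('w')=15
L[0]='V': occ=0, LF[0]=C('V')+0=3+0=3
L[1]='g': occ=0, LF[1]=C('g')+0=6+0=6
L[2]='P': occ=0, LF[2]=C('P')+0=1+0=1
L[3]='S': occ=0, LF[3]=C('S')+0=2+0=2
L[4]='h': occ=0, LF[4]=C('h')+0=7+0=7
L[5]='v': occ=0, LF[5]=C('v')+0=14+0=14
L[6]='n': occ=0, LF[6]=C('n')+0=11+0=11
L[7]='w': occ=0, LF[7]=C('w')+0=15+0=15
L[8]='m': occ=0, LF[8]=C('m')+0=10+0=10
L[9]='e': occ=0, LF[9]=C('e')+0=4+0=4
L[10]='l': occ=0, LF[10]=C('l')+0=9+0=9
L[11]='i': occ=0, LF[11]=C('i')+0=8+0=8
L[12]='$': occ=0, LF[12]=C('$')+0=0+0=0
L[13]='e': occ=1, LF[13]=C('e')+1=4+1=5
L[14]='o': occ=0, LF[14]=C('o')+0=12+0=12
L[15]='r': occ=0, LF[15]=C('r')+0=13+0=13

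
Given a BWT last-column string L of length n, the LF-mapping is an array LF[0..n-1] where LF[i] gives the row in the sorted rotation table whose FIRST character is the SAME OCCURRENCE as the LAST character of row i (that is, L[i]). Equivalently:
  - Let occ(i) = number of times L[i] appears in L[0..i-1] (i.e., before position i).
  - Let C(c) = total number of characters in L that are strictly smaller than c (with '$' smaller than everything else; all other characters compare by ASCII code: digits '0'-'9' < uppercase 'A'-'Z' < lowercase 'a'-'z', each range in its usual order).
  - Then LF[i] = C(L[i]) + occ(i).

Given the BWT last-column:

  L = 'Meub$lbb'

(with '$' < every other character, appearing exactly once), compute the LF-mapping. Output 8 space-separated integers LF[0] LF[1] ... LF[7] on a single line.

Char counts: '$':1, 'M':1, 'b':3, 'e':1, 'l':1, 'u':1
C (first-col start): C('$')=0, C('M')=1, C('b')=2, C('e')=5, C('l')=6, C('u')=7
L[0]='M': occ=0, LF[0]=C('M')+0=1+0=1
L[1]='e': occ=0, LF[1]=C('e')+0=5+0=5
L[2]='u': occ=0, LF[2]=C('u')+0=7+0=7
L[3]='b': occ=0, LF[3]=C('b')+0=2+0=2
L[4]='$': occ=0, LF[4]=C('$')+0=0+0=0
L[5]='l': occ=0, LF[5]=C('l')+0=6+0=6
L[6]='b': occ=1, LF[6]=C('b')+1=2+1=3
L[7]='b': occ=2, LF[7]=C('b')+2=2+2=4

Answer: 1 5 7 2 0 6 3 4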